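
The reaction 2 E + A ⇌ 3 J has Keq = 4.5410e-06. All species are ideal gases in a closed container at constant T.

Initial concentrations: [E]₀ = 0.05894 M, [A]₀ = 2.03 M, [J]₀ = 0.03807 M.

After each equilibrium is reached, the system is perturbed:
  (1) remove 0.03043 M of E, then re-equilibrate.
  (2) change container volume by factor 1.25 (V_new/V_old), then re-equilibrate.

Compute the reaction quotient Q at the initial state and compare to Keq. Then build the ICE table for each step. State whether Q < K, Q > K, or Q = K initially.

Q₀ = 0.007824 vs Keq = 4.5410e-06 ⇒ Q>K, reverse
Step 1:
                  E         A         J
  I         0.05894      2.03   0.03807
  C         0.02274   0.01137  -0.03412
  E         0.08168     2.041  0.003955
  solve Keq expr → x = -0.01137; check Q = 4.5410e-06
Then remove 0.03043 M of E.
Step 2:
                  E         A         J
  I         0.05125     2.041  0.003955
  C       6.8680e-04 3.4340e-04  -0.00103
  E         0.05194     2.042  0.002925
  solve Keq expr → x = -3.4340e-04; check Q = 4.5410e-06
Then change container volume by factor 1.25 (V_new/V_old).
Step 3:
                  E         A         J
  I         0.04155     1.633   0.00234
  C               0         0         0
  E         0.04155     1.633   0.00234
  solve Keq expr → x = 0; check Q = 4.5410e-06

Q₀ = 0.007824; Q > K (proceeds reverse)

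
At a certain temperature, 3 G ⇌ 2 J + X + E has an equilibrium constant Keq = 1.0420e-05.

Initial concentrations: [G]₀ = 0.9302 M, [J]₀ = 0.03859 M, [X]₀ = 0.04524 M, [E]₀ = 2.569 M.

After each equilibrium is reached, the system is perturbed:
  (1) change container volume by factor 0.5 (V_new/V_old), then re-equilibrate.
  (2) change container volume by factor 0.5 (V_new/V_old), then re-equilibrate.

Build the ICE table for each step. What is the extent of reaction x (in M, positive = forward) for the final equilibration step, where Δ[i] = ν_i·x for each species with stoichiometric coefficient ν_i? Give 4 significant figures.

Q₀ = 2.1503e-04 vs Keq = 1.0420e-05 ⇒ Q>K, reverse
Step 1:
                   G          J          X          E
  init        0.9302    0.03859    0.04524      2.569
  Δ          0.04151   -0.02767   -0.01384   -0.01384
  eq          0.9717    0.01092     0.0314      2.555
  solve Keq expr → x = -0.01384; check Q = 1.0420e-05
Then change container volume by factor 0.5 (V_new/V_old).
Step 2:
                   G          J          X          E
  init         1.943    0.02183    0.06281       5.11
  Δ         0.008858  -0.005905  -0.002953  -0.002953
  eq           1.952    0.01593    0.05985      5.107
  solve Keq expr → x = -0.002953; check Q = 1.0420e-05
Then change container volume by factor 0.5 (V_new/V_old).
Step 3:
                   G          J          X          E
  init         3.905    0.03185     0.1197      10.21
  Δ          0.01317  -0.008783  -0.004392  -0.004392
  eq           3.918    0.02307     0.1153      10.21
  solve Keq expr → x = -0.004392; check Q = 1.0420e-05

x = -0.004392 M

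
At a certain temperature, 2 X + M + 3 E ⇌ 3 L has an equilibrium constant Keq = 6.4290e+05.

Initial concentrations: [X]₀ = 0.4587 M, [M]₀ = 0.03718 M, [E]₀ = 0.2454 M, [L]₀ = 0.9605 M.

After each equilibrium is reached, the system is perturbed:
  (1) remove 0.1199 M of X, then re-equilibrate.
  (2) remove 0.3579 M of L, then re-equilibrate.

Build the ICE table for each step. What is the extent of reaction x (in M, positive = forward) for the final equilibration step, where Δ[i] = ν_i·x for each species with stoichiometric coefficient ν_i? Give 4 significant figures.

Q₀ = 7665 vs Keq = 6.4290e+05 ⇒ Q<K, forward
Step 1:
                   X          M          E          L
  I           0.4587    0.03718     0.2454     0.9605
  C         -0.06654   -0.03327   -0.09982    0.09982
  E           0.3922   0.003908     0.1456       1.06
  solve Keq expr → x = 0.03327; check Q = 6.4290e+05
Then remove 0.1199 M of X.
Step 2:
                   X          M          E          L
  I           0.2723   0.003908     0.1456       1.06
  C         0.005227   0.002614   0.007841  -0.007841
  E           0.2775   0.006521     0.1534      1.052
  solve Keq expr → x = -0.002614; check Q = 6.4290e+05
Then remove 0.3579 M of L.
Step 3:
                   X          M          E          L
  I           0.2775   0.006521     0.1534     0.6946
  C        -0.007759  -0.003879   -0.01164    0.01164
  E           0.2697   0.002642     0.1418     0.7062
  solve Keq expr → x = 0.003879; check Q = 6.4290e+05

x = 0.003879 M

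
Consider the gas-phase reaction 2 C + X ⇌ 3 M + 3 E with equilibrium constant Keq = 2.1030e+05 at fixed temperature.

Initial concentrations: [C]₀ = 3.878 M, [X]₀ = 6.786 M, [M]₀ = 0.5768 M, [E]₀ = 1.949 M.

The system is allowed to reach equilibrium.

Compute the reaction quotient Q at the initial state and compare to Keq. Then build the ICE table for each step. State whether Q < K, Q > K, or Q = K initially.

Q₀ = 0.01392 vs Keq = 2.1030e+05 ⇒ Q<K, forward
Step 1:
                  C         X         M         E
  I           3.878     6.786    0.5768     1.949
  C          -3.595    -1.797     5.392     5.392
  E          0.2832     4.989     5.969     7.341
  solve Keq expr → x = 1.797; check Q = 2.1030e+05

Q₀ = 0.01392; Q < K (proceeds forward)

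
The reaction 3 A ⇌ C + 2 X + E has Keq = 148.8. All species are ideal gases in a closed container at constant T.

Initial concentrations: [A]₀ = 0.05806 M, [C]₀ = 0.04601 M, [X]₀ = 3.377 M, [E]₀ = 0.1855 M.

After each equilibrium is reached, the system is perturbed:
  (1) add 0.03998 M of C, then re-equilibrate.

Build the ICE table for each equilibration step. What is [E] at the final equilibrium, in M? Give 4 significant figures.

Q₀ = 497.3 vs Keq = 148.8 ⇒ Q>K, reverse
Step 1:
                    A           C           X           E
  init        0.05806     0.04601       3.377      0.1855
  Δ           0.02242   -0.007472    -0.01494   -0.007472
  eq          0.08048     0.03854       3.362       0.178
  solve Keq expr → x = -0.007472; check Q = 148.8
Then add 0.03998 M of C.
Step 2:
                    A           C           X           E
  init        0.08048     0.07852       3.362       0.178
  Δ            0.0176   -0.005868    -0.01174   -0.005868
  eq          0.09808     0.07265        3.35      0.1722
  solve Keq expr → x = -0.005868; check Q = 148.8

[E]_eq = 0.1722 M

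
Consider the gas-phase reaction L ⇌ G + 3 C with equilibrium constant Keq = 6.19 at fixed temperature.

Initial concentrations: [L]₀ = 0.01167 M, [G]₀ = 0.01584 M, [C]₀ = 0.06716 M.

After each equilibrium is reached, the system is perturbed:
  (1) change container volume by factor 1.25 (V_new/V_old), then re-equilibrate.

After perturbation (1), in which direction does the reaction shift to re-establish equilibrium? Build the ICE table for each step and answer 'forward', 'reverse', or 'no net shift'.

Q₀ = 4.1117e-04 vs Keq = 6.19 ⇒ Q<K, forward
Step 1:
                    L           G           C
  Initial     0.01167     0.01584     0.06716
  Change     -0.01167     0.01167       0.035
  Equil    4.7371e-06     0.02751      0.1022
  solve Keq expr → x = 0.01167; check Q = 6.19
Then change container volume by factor 1.25 (V_new/V_old).
Step 2:
                    L           G           C
  Initial  3.7897e-06       0.022     0.08172
  Change  -1.8488e-06  1.8488e-06  5.5464e-06
  Equil    1.9409e-06     0.02201     0.08173
  solve Keq expr → x = 1.8488e-06; check Q = 6.19

Direction: forward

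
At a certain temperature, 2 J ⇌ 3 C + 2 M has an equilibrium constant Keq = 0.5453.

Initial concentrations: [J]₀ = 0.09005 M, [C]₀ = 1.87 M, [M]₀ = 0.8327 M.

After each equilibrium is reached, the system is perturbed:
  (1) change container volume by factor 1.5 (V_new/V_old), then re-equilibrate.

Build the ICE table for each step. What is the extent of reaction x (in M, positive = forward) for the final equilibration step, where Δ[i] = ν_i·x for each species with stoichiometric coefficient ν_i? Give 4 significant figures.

x = 0.0322 M

Q₀ = 559.2 vs Keq = 0.5453 ⇒ Q>K, reverse
Step 1:
                   J          C          M
  init       0.09005       1.87     0.8327
  Δ            0.485    -0.7275     -0.485
  eq           0.575      1.143     0.3477
  solve Keq expr → x = -0.2425; check Q = 0.5453
Then change container volume by factor 1.5 (V_new/V_old).
Step 2:
                   J          C          M
  init        0.3834     0.7617     0.2318
  Δ          -0.0644     0.0966     0.0644
  eq           0.319     0.8583     0.2962
  solve Keq expr → x = 0.0322; check Q = 0.5453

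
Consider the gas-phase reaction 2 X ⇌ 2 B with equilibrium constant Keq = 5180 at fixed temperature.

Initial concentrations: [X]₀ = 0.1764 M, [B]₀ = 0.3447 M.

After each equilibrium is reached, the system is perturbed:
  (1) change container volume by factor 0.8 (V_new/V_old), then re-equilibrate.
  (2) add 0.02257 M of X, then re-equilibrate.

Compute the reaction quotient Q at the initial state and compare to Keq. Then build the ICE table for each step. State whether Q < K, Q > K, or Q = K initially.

Q₀ = 3.818 vs Keq = 5180 ⇒ Q<K, forward
Step 1:
                  X         B
  init       0.1764    0.3447
  Δ         -0.1693    0.1693
  eq       0.007141     0.514
  solve Keq expr → x = 0.08463; check Q = 5180
Then change container volume by factor 0.8 (V_new/V_old).
Step 2:
                  X         B
  init     0.008926    0.6424
  Δ               0         0
  eq       0.008926    0.6424
  solve Keq expr → x = 0; check Q = 5180
Then add 0.02257 M of X.
Step 3:
                  X         B
  init       0.0315    0.6424
  Δ        -0.02226   0.02226
  eq       0.009236    0.6647
  solve Keq expr → x = 0.01113; check Q = 5180

Q₀ = 3.818; Q < K (proceeds forward)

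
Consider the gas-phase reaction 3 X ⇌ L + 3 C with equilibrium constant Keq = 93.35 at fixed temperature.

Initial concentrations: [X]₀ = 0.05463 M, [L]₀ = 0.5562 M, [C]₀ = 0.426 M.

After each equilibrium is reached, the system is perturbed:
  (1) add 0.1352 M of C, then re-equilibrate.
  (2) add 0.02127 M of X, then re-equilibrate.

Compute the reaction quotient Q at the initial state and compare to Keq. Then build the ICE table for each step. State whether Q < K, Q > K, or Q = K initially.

Q₀ = 263.7; Q > K (proceeds reverse)

Q₀ = 263.7 vs Keq = 93.35 ⇒ Q>K, reverse
Step 1:
                    X           L           C
  init        0.05463      0.5562       0.426
  Δ           0.01889   -0.006298    -0.01889
  eq          0.07352      0.5499      0.4071
  solve Keq expr → x = -0.006298; check Q = 93.35
Then add 0.1352 M of C.
Step 2:
                    X           L           C
  init        0.07352      0.5499      0.5423
  Δ           0.02035   -0.006784    -0.02035
  eq          0.09388      0.5431       0.522
  solve Keq expr → x = -0.006784; check Q = 93.35
Then add 0.02127 M of X.
Step 3:
                    X           L           C
  init         0.1151      0.5431       0.522
  Δ          -0.01773     0.00591     0.01773
  eq          0.09742       0.549      0.5397
  solve Keq expr → x = 0.00591; check Q = 93.35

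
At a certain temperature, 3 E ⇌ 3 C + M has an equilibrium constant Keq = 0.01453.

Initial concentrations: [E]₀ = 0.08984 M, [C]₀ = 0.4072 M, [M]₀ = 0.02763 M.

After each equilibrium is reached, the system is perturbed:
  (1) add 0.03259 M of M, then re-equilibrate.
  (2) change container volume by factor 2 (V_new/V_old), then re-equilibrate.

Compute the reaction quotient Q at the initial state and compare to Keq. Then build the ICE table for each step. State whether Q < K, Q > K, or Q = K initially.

Q₀ = 2.573 vs Keq = 0.01453 ⇒ Q>K, reverse
Step 1:
                   E          C          M
  I          0.08984     0.4072    0.02763
  C          0.07723   -0.07723   -0.02574
  E           0.1671       0.33   0.001886
  solve Keq expr → x = -0.02574; check Q = 0.01453
Then add 0.03259 M of M.
Step 2:
                   E          C          M
  I           0.1671       0.33    0.03448
  C          0.07021   -0.07021    -0.0234
  E           0.2373     0.2598    0.01107
  solve Keq expr → x = -0.0234; check Q = 0.01453
Then change container volume by factor 2 (V_new/V_old).
Step 3:
                   E          C          M
  I           0.1186     0.1299   0.005537
  C        -0.007017   0.007017   0.002339
  E           0.1116     0.1369   0.007876
  solve Keq expr → x = 0.002339; check Q = 0.01453

Q₀ = 2.573; Q > K (proceeds reverse)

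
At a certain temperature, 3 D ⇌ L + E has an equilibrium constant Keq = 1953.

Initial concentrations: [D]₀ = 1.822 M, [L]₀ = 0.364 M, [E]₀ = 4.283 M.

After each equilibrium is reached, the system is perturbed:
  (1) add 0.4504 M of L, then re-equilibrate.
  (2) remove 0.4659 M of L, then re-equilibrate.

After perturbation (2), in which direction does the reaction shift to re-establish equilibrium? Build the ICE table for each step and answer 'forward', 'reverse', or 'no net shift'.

Direction: forward

Q₀ = 0.2578 vs Keq = 1953 ⇒ Q<K, forward
Step 1:
                  D         L         E
  I           1.822     0.364     4.283
  C           -1.69    0.5633    0.5633
  E           0.132    0.9273     4.846
  solve Keq expr → x = 0.5633; check Q = 1953
Then add 0.4504 M of L.
Step 2:
                  D         L         E
  I           0.132     1.378     4.846
  C         0.01834 -0.006112 -0.006112
  E          0.1504     1.372      4.84
  solve Keq expr → x = -0.006112; check Q = 1953
Then remove 0.4659 M of L.
Step 3:
                  D         L         E
  I          0.1504    0.9057      4.84
  C        -0.01906  0.006354  0.006354
  E          0.1313    0.9121     4.847
  solve Keq expr → x = 0.006354; check Q = 1953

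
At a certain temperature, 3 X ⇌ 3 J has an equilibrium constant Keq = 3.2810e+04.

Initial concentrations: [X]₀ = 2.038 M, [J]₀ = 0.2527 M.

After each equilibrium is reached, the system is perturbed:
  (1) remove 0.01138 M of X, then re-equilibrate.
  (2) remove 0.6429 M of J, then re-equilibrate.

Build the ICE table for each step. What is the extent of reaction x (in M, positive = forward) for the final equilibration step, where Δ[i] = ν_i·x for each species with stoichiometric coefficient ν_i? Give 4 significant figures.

x = 0.006491 M

Q₀ = 0.001906 vs Keq = 3.2810e+04 ⇒ Q<K, forward
Step 1:
                   X          J
  Initial      2.038     0.2527
  Change      -1.969      1.969
  Equil      0.06939      2.221
  solve Keq expr → x = 0.6562; check Q = 3.2810e+04
Then remove 0.01138 M of X.
Step 2:
                   X          J
  Initial    0.05801      2.221
  Change     0.01104   -0.01104
  Equil      0.06904       2.21
  solve Keq expr → x = -0.003678; check Q = 3.2810e+04
Then remove 0.6429 M of J.
Step 3:
                   X          J
  Initial    0.06904      1.567
  Change    -0.01947    0.01947
  Equil      0.04957      1.587
  solve Keq expr → x = 0.006491; check Q = 3.2810e+04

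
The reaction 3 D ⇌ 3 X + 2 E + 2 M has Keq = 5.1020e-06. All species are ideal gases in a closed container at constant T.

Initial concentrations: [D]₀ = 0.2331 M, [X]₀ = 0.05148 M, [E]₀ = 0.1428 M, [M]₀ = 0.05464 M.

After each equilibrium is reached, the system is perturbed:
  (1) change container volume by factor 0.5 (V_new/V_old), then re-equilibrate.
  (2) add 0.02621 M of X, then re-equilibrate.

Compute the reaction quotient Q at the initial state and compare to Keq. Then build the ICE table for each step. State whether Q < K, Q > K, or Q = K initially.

Q₀ = 6.5579e-07 vs Keq = 5.1020e-06 ⇒ Q<K, forward
Step 1:
                   D          X          E          M
  Initial     0.2331    0.05148     0.1428    0.05464
  Change    -0.02219    0.02219    0.01479    0.01479
  Equil       0.2109    0.07367     0.1576    0.06943
  solve Keq expr → x = 0.007396; check Q = 5.1020e-06
Then change container volume by factor 0.5 (V_new/V_old).
Step 2:
                   D          X          E          M
  Initial     0.4218     0.1473     0.3152     0.1389
  Change     0.05749   -0.05749   -0.03833   -0.03833
  Equil       0.4793    0.08984     0.2769     0.1005
  solve Keq expr → x = -0.01916; check Q = 5.1020e-06
Then add 0.02621 M of X.
Step 3:
                   D          X          E          M
  Initial     0.4793     0.1161     0.2769     0.1005
  Change     0.01459   -0.01459  -0.009725  -0.009725
  Equil       0.4939     0.1015     0.2671    0.09081
  solve Keq expr → x = -0.004863; check Q = 5.1020e-06

Q₀ = 6.5579e-07; Q < K (proceeds forward)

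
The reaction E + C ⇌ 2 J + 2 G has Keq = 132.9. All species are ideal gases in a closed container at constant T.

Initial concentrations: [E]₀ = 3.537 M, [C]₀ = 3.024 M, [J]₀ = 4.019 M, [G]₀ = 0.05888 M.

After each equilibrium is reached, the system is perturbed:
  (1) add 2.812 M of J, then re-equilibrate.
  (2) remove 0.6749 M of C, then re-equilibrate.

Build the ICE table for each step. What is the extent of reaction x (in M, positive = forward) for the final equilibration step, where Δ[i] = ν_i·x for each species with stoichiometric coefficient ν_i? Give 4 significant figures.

x = -0.1397 M

Q₀ = 0.005235 vs Keq = 132.9 ⇒ Q<K, forward
Step 1:
                    E           C           J           G
  I             3.537       3.024       4.019     0.05888
  C            -1.463      -1.463       2.927       2.927
  E             2.074       1.561       6.946       2.986
  solve Keq expr → x = 1.463; check Q = 132.9
Then add 2.812 M of J.
Step 2:
                    E           C           J           G
  I             2.074       1.561       9.758       2.986
  C             0.232       0.232      -0.464      -0.464
  E             2.306       1.793       9.294       2.522
  solve Keq expr → x = -0.232; check Q = 132.9
Then remove 0.6749 M of C.
Step 3:
                    E           C           J           G
  I             2.306       1.118       9.294       2.522
  C            0.1397      0.1397     -0.2793     -0.2793
  E             2.445       1.257       9.015       2.242
  solve Keq expr → x = -0.1397; check Q = 132.9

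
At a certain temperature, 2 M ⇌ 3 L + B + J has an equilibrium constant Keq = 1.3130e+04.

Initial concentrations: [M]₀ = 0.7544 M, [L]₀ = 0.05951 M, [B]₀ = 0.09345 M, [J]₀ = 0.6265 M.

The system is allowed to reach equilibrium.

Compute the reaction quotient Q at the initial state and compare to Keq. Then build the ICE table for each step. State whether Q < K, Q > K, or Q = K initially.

Q₀ = 2.1680e-05 vs Keq = 1.3130e+04 ⇒ Q<K, forward
Step 1:
                  M         L         B         J
  I          0.7544   0.05951   0.09345    0.6265
  C         -0.7468      1.12    0.3734    0.3734
  E        0.007639      1.18    0.4668    0.9999
  solve Keq expr → x = 0.3734; check Q = 1.3130e+04

Q₀ = 2.1680e-05; Q < K (proceeds forward)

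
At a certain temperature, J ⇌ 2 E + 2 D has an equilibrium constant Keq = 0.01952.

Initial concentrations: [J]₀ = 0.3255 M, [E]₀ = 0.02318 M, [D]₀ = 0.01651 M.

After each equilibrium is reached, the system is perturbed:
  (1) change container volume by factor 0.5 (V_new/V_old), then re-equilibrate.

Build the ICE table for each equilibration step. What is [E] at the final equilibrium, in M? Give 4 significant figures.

Q₀ = 4.4996e-07 vs Keq = 0.01952 ⇒ Q<K, forward
Step 1:
                  J         E         D
  Initial    0.3255   0.02318   0.01651
  Change    -0.1165    0.2329    0.2329
  Equil       0.209    0.2561    0.2494
  solve Keq expr → x = 0.1165; check Q = 0.01952
Then change container volume by factor 0.5 (V_new/V_old).
Step 2:
                  J         E         D
  Initial    0.4181    0.5122    0.4989
  Change    0.09459   -0.1892   -0.1892
  Equil      0.5127     0.323    0.3097
  solve Keq expr → x = -0.09459; check Q = 0.01952

[E]_eq = 0.323 M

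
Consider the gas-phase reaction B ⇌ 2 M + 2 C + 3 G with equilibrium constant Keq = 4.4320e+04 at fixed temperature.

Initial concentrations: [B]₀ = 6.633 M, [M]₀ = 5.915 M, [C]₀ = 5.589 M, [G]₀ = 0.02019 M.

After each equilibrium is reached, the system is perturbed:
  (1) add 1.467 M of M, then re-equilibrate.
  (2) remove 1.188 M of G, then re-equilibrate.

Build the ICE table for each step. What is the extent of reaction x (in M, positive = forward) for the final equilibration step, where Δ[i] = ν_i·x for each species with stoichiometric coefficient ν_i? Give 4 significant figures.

Q₀ = 0.001356 vs Keq = 4.4320e+04 ⇒ Q<K, forward
Step 1:
                    B           M           C           G
  init          6.633       5.915       5.589     0.02019
  Δ            -1.239       2.478       2.478       3.716
  eq            5.394       8.393       8.067       3.736
  solve Keq expr → x = 1.239; check Q = 4.4320e+04
Then add 1.467 M of M.
Step 2:
                    B           M           C           G
  init          5.394        9.86       8.067       3.736
  Δ           0.08963     -0.1793     -0.1793     -0.2689
  eq            5.484        9.68       7.887       3.468
  solve Keq expr → x = -0.08963; check Q = 4.4320e+04
Then remove 1.188 M of G.
Step 3:
                    B           M           C           G
  init          5.484        9.68       7.887        2.28
  Δ           -0.2839      0.5677      0.5677      0.8516
  eq              5.2       10.25       8.455       3.131
  solve Keq expr → x = 0.2839; check Q = 4.4320e+04

x = 0.2839 M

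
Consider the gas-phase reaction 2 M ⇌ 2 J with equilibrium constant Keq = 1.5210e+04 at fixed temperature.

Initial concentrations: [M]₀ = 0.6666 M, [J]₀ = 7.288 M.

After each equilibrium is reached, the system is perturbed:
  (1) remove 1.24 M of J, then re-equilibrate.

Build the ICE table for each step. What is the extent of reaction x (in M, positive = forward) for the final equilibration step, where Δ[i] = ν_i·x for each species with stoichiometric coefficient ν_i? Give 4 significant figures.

Q₀ = 119.5 vs Keq = 1.5210e+04 ⇒ Q<K, forward
Step 1:
                   M          J
  init        0.6666      7.288
  Δ          -0.6026     0.6026
  eq         0.06398      7.891
  solve Keq expr → x = 0.3013; check Q = 1.5210e+04
Then remove 1.24 M of J.
Step 2:
                   M          J
  init       0.06398      6.651
  Δ        -0.009974   0.009974
  eq         0.05401      6.661
  solve Keq expr → x = 0.004987; check Q = 1.5210e+04

x = 0.004987 M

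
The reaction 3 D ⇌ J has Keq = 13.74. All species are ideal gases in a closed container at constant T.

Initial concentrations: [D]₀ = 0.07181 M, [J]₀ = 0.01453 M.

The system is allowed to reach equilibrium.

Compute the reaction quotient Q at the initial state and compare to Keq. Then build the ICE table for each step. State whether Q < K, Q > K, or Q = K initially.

Q₀ = 39.24; Q > K (proceeds reverse)

Q₀ = 39.24 vs Keq = 13.74 ⇒ Q>K, reverse
Step 1:
                  D         J
  init      0.07181   0.01453
  Δ         0.01584 -0.005279
  eq        0.08765  0.009251
  solve Keq expr → x = -0.005279; check Q = 13.74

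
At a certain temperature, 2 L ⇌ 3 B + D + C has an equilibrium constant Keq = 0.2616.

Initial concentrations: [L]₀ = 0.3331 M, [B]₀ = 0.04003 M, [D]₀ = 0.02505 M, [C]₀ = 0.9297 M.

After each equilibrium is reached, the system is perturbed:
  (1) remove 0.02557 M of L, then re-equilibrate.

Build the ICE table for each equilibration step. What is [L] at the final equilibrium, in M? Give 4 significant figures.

[L]_eq = 0.1219 M

Q₀ = 1.3464e-05 vs Keq = 0.2616 ⇒ Q<K, forward
Step 1:
                    L           B           D           C
  I            0.3331     0.04003     0.02505      0.9297
  C           -0.1973      0.2959     0.09865     0.09865
  E            0.1358       0.336      0.1237       1.028
  solve Keq expr → x = 0.09865; check Q = 0.2616
Then remove 0.02557 M of L.
Step 2:
                    L           B           D           C
  I            0.1102       0.336      0.1237       1.028
  C           0.01171    -0.01757   -0.005855   -0.005855
  E            0.1219      0.3184      0.1178       1.022
  solve Keq expr → x = -0.005855; check Q = 0.2616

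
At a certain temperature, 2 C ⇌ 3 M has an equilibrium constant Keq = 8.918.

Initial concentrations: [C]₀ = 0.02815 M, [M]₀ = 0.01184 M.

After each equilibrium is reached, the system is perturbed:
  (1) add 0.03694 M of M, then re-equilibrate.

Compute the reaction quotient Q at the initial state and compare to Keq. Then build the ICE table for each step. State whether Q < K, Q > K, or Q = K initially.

Q₀ = 0.002095 vs Keq = 8.918 ⇒ Q<K, forward
Step 1:
                  C         M
  I         0.02815   0.01184
  C        -0.02455   0.03683
  E        0.003596   0.04867
  solve Keq expr → x = 0.01228; check Q = 8.918
Then add 0.03694 M of M.
Step 2:
                  C         M
  I        0.003596   0.08561
  C        0.003939 -0.005909
  E        0.007535    0.0797
  solve Keq expr → x = -0.00197; check Q = 8.918

Q₀ = 0.002095; Q < K (proceeds forward)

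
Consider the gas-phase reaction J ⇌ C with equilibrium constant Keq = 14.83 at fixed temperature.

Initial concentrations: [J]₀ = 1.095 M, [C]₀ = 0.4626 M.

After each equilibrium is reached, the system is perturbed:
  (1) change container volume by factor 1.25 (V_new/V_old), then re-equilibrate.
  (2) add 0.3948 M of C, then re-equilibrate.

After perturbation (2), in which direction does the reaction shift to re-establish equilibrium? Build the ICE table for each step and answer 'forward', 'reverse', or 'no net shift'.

Direction: reverse

Q₀ = 0.4225 vs Keq = 14.83 ⇒ Q<K, forward
Step 1:
                   J          C
  I            1.095     0.4626
  C          -0.9966     0.9966
  E           0.0984      1.459
  solve Keq expr → x = 0.9966; check Q = 14.83
Then change container volume by factor 1.25 (V_new/V_old).
Step 2:
                   J          C
  I          0.07872      1.167
  C                0          0
  E          0.07872      1.167
  solve Keq expr → x = 0; check Q = 14.83
Then add 0.3948 M of C.
Step 3:
                   J          C
  I          0.07872      1.562
  C          0.02494   -0.02494
  E           0.1037      1.537
  solve Keq expr → x = -0.02494; check Q = 14.83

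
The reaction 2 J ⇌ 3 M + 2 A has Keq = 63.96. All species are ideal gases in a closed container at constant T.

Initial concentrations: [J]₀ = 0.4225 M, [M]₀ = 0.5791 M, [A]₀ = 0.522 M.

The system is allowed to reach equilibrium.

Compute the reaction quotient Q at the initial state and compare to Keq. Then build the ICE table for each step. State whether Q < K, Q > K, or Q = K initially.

Q₀ = 0.2964 vs Keq = 63.96 ⇒ Q<K, forward
Step 1:
                   J          M          A
  I           0.4225     0.5791      0.522
  C          -0.3111     0.4667     0.3111
  E           0.1114      1.046     0.8331
  solve Keq expr → x = 0.1556; check Q = 63.96

Q₀ = 0.2964; Q < K (proceeds forward)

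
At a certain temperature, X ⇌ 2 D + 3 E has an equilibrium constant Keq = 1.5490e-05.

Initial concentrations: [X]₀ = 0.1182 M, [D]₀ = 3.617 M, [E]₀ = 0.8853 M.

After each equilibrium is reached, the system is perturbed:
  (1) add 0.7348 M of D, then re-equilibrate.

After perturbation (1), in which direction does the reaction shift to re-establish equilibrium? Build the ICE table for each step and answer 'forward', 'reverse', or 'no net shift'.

Q₀ = 76.8 vs Keq = 1.5490e-05 ⇒ Q>K, reverse
Step 1:
                   X          D          E
  Initial     0.1182      3.617     0.8853
  Change      0.2922    -0.5843    -0.8765
  Equil       0.4104      3.033   0.008841
  solve Keq expr → x = -0.2922; check Q = 1.5490e-05
Then add 0.7348 M of D.
Step 2:
                   X          D          E
  Initial     0.4104      3.767   0.008841
  Change  3.9570e-04 -7.9139e-04  -0.001187
  Equil       0.4107      3.767   0.007654
  solve Keq expr → x = -3.9570e-04; check Q = 1.5490e-05

Direction: reverse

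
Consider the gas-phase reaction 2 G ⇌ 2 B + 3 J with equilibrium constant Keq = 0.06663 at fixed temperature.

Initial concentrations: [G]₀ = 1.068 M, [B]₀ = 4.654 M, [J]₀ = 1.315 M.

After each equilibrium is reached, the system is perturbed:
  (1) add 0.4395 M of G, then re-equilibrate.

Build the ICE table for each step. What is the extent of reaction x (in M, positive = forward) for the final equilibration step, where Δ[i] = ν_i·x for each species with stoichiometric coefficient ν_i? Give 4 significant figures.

Q₀ = 43.18 vs Keq = 0.06663 ⇒ Q>K, reverse
Step 1:
                   G          B          J
  Initial      1.068      4.654      1.315
  Change      0.7171    -0.7171     -1.076
  Equil        1.785      3.937     0.2393
  solve Keq expr → x = -0.3586; check Q = 0.06663
Then add 0.4395 M of G.
Step 2:
                   G          B          J
  Initial      2.225      3.937     0.2393
  Change    -0.02321    0.02321    0.03481
  Equil        2.201       3.96     0.2741
  solve Keq expr → x = 0.0116; check Q = 0.06663

x = 0.0116 M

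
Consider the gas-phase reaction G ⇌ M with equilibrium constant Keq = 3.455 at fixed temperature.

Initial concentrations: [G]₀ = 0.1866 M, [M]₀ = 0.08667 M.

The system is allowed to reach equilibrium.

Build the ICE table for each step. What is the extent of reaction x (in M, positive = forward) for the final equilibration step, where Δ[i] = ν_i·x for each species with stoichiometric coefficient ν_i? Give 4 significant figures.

x = 0.1253 M

Q₀ = 0.4645 vs Keq = 3.455 ⇒ Q<K, forward
Step 1:
                    G           M
  I            0.1866     0.08667
  C           -0.1253      0.1253
  E           0.06134      0.2119
  solve Keq expr → x = 0.1253; check Q = 3.455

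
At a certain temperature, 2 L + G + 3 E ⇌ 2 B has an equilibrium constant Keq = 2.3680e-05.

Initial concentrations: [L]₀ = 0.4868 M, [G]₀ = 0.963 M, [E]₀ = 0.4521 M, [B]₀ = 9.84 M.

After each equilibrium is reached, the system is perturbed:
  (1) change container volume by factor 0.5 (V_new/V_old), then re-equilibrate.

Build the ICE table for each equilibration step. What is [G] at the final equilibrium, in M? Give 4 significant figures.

Q₀ = 4592 vs Keq = 2.3680e-05 ⇒ Q>K, reverse
Step 1:
                   L          G          E          B
  init        0.4868      0.963     0.4521       9.84
  Δ            7.024      3.512      10.54     -7.024
  eq           7.511      4.475      10.99      2.816
  solve Keq expr → x = -3.512; check Q = 2.3680e-05
Then change container volume by factor 0.5 (V_new/V_old).
Step 2:
                   L          G          E          B
  init         15.02       8.95      21.98      5.632
  Δ           -3.825     -1.913     -5.738      3.825
  eq            11.2      7.037      16.24      9.457
  solve Keq expr → x = 1.913; check Q = 2.3680e-05

[G]_eq = 7.037 M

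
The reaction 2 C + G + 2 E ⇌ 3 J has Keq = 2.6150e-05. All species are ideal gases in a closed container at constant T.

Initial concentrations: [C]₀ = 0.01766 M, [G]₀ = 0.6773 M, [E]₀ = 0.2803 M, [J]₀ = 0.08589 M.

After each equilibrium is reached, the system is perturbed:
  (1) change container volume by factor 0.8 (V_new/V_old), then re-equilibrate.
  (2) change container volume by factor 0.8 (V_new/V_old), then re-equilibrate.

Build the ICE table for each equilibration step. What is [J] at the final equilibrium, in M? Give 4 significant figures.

Q₀ = 38.18 vs Keq = 2.6150e-05 ⇒ Q>K, reverse
Step 1:
                  C         G         E         J
  I         0.01766    0.6773    0.2803   0.08589
  C         0.05577   0.02788   0.05577  -0.08365
  E         0.07343    0.7052    0.3361  0.002239
  solve Keq expr → x = -0.02788; check Q = 2.6150e-05
Then change container volume by factor 0.8 (V_new/V_old).
Step 2:
                  C         G         E         J
  I         0.09178    0.8815    0.4201  0.002799
  C       -2.9357e-04 -1.4678e-04 -2.9357e-04 4.4035e-04
  E         0.09149    0.8813    0.4198  0.003239
  solve Keq expr → x = 1.4678e-04; check Q = 2.6150e-05
Then change container volume by factor 0.8 (V_new/V_old).
Step 3:
                  C         G         E         J
  I          0.1144     1.102    0.5247  0.004049
  C       -4.2339e-04 -2.1169e-04 -4.2339e-04 6.3508e-04
  E          0.1139     1.101    0.5243  0.004684
  solve Keq expr → x = 2.1169e-04; check Q = 2.6150e-05

[J]_eq = 0.004684 M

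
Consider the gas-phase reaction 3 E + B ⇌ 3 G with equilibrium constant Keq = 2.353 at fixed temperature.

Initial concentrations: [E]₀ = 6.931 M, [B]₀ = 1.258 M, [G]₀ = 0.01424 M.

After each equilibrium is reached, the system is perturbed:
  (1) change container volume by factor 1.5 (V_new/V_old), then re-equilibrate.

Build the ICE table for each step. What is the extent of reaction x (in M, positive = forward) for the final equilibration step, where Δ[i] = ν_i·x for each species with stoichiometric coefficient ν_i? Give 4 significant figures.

x = -0.02905 M

Q₀ = 6.8938e-09 vs Keq = 2.353 ⇒ Q<K, forward
Step 1:
                   E          B          G
  I            6.931      1.258    0.01424
  C           -3.095     -1.032      3.095
  E            3.836     0.2263      3.109
  solve Keq expr → x = 1.032; check Q = 2.353
Then change container volume by factor 1.5 (V_new/V_old).
Step 2:
                   E          B          G
  I            2.557     0.1509      2.073
  C          0.08715    0.02905   -0.08715
  E            2.644     0.1799      1.986
  solve Keq expr → x = -0.02905; check Q = 2.353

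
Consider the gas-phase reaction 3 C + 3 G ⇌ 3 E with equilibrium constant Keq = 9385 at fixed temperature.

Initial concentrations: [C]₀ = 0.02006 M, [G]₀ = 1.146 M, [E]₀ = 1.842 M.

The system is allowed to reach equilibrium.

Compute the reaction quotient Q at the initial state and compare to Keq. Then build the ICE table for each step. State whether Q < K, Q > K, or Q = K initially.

Q₀ = 5.1443e+05; Q > K (proceeds reverse)

Q₀ = 5.1443e+05 vs Keq = 9385 ⇒ Q>K, reverse
Step 1:
                    C           G           E
  Initial     0.02006       1.146       1.842
  Change      0.05089     0.05089    -0.05089
  Equil       0.07095       1.197       1.791
  solve Keq expr → x = -0.01696; check Q = 9385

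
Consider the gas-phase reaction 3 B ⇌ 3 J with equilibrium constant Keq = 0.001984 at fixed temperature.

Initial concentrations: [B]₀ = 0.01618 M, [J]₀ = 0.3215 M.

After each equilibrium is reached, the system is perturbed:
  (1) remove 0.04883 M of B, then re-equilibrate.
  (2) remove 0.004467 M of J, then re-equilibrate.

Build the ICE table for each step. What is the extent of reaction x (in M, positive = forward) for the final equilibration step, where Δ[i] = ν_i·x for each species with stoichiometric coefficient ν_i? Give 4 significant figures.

Q₀ = 7845 vs Keq = 0.001984 ⇒ Q>K, reverse
Step 1:
                   B          J
  I          0.01618     0.3215
  C           0.2838    -0.2838
  E              0.3    0.03769
  solve Keq expr → x = -0.0946; check Q = 0.001984
Then remove 0.04883 M of B.
Step 2:
                   B          J
  I           0.2512    0.03769
  C         0.005451  -0.005451
  E           0.2566    0.03224
  solve Keq expr → x = -0.001817; check Q = 0.001984
Then remove 0.004467 M of J.
Step 3:
                   B          J
  I           0.2566    0.02778
  C        -0.003968   0.003968
  E           0.2526    0.03175
  solve Keq expr → x = 0.001323; check Q = 0.001984

x = 0.001323 M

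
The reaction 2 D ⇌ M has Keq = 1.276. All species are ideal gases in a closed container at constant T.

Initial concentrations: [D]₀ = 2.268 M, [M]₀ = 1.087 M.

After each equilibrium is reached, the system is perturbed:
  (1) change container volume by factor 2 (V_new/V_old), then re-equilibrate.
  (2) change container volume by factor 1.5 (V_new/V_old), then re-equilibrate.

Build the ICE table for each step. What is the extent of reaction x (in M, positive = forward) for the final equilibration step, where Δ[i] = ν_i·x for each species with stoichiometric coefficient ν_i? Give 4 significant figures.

x = -0.04285 M

Q₀ = 0.2113 vs Keq = 1.276 ⇒ Q<K, forward
Step 1:
                  D         M
  init        2.268     1.087
  Δ           -1.13    0.5651
  eq          1.138     1.652
  solve Keq expr → x = 0.5651; check Q = 1.276
Then change container volume by factor 2 (V_new/V_old).
Step 2:
                  D         M
  init       0.5689     0.826
  Δ          0.1884   -0.0942
  eq         0.7573    0.7318
  solve Keq expr → x = -0.0942; check Q = 1.276
Then change container volume by factor 1.5 (V_new/V_old).
Step 3:
                  D         M
  init       0.5049    0.4879
  Δ         0.08569  -0.04285
  eq         0.5906     0.445
  solve Keq expr → x = -0.04285; check Q = 1.276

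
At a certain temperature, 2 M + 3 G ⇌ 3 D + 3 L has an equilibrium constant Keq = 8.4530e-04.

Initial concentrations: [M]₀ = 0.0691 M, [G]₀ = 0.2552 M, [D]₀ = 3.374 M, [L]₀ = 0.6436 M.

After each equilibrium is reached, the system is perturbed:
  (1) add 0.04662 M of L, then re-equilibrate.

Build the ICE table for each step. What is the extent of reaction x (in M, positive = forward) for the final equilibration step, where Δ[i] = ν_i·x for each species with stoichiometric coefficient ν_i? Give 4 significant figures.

Q₀ = 1.2903e+05 vs Keq = 8.4530e-04 ⇒ Q>K, reverse
Step 1:
                  M         G         D         L
  Initial    0.0691    0.2552     3.374    0.6436
  Change     0.4166    0.6249   -0.6249   -0.6249
  Equil      0.4857    0.8801     2.749    0.0187
  solve Keq expr → x = -0.2083; check Q = 8.4530e-04
Then add 0.04662 M of L.
Step 2:
                  M         G         D         L
  Initial    0.4857    0.8801     2.749   0.06532
  Change     0.0297   0.04454  -0.04454  -0.04454
  Equil      0.5154    0.9246     2.705   0.02078
  solve Keq expr → x = -0.01485; check Q = 8.4530e-04

x = -0.01485 M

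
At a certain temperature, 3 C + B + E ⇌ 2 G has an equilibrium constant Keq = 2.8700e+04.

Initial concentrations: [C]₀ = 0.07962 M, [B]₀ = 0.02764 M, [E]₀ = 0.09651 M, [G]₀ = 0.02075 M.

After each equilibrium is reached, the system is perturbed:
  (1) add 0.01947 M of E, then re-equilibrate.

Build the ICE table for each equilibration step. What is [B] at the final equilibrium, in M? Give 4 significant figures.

Q₀ = 319.8 vs Keq = 2.8700e+04 ⇒ Q<K, forward
Step 1:
                  C         B         E         G
  Initial   0.07962   0.02764   0.09651   0.02075
  Change   -0.03956  -0.01319  -0.01319   0.02638
  Equil     0.04006   0.01445   0.08332   0.04713
  solve Keq expr → x = 0.01319; check Q = 2.8700e+04
Then add 0.01947 M of E.
Step 2:
                  C         B         E         G
  Initial   0.04006   0.01445    0.1028   0.04713
  Change  -0.001601 -5.3367e-04 -5.3367e-04  0.001067
  Equil     0.03845   0.01392    0.1023   0.04819
  solve Keq expr → x = 5.3367e-04; check Q = 2.8700e+04

[B]_eq = 0.01392 M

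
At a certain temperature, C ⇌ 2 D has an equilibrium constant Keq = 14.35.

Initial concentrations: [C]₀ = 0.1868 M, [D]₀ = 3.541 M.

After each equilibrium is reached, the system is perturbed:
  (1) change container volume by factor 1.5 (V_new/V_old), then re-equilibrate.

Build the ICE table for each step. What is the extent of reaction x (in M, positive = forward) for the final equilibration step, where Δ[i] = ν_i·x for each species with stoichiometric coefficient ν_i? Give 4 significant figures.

Q₀ = 67.12 vs Keq = 14.35 ⇒ Q>K, reverse
Step 1:
                  C         D
  I          0.1868     3.541
  C          0.3644   -0.7287
  E          0.5512     2.812
  solve Keq expr → x = -0.3644; check Q = 14.35
Then change container volume by factor 1.5 (V_new/V_old).
Step 2:
                  C         D
  I          0.3674     1.875
  C        -0.07929    0.1586
  E          0.2881     2.033
  solve Keq expr → x = 0.07929; check Q = 14.35

x = 0.07929 M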